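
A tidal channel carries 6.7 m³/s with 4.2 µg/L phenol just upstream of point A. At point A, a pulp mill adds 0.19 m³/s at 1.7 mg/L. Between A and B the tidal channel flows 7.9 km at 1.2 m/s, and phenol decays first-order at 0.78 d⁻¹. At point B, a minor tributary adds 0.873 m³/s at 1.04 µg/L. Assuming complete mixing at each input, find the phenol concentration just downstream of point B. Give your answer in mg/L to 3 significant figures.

4.2 µg/L = 0.0042 mg/L.
After input A: C = (6.7·0.0042 + 0.19·1.7) / 6.89 = 0.05096 mg/L.
Over the 7.9 km reach to input B (t = 6583 s = 0.0762 d), decay gives C = 0.05096·exp(−0.78·0.0762) = 0.04802 mg/L.
1.04 µg/L = 0.00104 mg/L.
After input B: C = (6.89·0.04802 + 0.873·0.00104) / 7.763 = 0.04274 mg/L.

0.0427 mg/L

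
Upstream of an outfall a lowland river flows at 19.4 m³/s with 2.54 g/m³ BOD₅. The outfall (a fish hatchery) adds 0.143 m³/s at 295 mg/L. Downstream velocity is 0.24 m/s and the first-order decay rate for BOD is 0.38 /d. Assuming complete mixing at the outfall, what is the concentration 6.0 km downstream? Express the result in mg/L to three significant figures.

After complete mixing, C₀ = (0.143·295 + 19.4·2.54) / 19.54 = 4.68 mg/L.
Travel time t = 6000 m / 0.24 m/s = 2.5e+04 s = 0.2894 d.
C = 4.68·exp(−0.38·0.2894) = 4.68·0.8959 = 4.193 mg/L.

4.19 mg/L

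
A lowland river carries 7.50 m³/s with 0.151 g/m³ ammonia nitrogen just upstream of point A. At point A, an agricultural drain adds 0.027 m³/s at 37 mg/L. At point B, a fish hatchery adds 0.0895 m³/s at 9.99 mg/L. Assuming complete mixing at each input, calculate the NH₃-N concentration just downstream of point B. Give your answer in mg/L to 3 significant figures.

0.397 mg/L

After input A: C = (7.5·0.151 + 0.027·37) / 7.527 = 0.2832 mg/L.
After input B: C = (7.527·0.2832 + 0.0895·9.99) / 7.617 = 0.3972 mg/L.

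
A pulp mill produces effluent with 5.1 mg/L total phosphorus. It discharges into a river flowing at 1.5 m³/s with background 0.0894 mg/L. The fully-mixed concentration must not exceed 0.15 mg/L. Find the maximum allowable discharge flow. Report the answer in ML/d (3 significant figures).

Mass balance at complete mixing: C_std·(Q_w + Q_r) = Q_w·C_e + Q_r·C_b.
Rearranging, Q_w = Q_r·(C_std − C_b)/(C_e − C_std) = 1.5·(0.15 − 0.0894) / (5.1 − 0.15) = 0.01836 m³/s.
= 1.587 ML/d.

1.59 ML/d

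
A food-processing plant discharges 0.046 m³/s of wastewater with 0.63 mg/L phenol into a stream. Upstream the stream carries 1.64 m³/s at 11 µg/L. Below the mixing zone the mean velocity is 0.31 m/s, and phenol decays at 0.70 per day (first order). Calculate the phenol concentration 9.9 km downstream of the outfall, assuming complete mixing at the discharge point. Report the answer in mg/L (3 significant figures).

11 µg/L = 0.011 mg/L.
After complete mixing, C₀ = (0.046·0.63 + 1.64·0.011) / 1.686 = 0.02789 mg/L.
Travel time t = 9900 m / 0.31 m/s = 3.194e+04 s = 0.3696 d.
C = 0.02789·exp(−0.70·0.3696) = 0.02789·0.772 = 0.02153 mg/L.

0.0215 mg/L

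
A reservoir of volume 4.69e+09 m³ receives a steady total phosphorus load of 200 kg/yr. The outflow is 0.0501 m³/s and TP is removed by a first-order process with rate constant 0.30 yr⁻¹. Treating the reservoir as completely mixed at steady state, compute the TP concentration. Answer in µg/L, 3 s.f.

0.142 µg/L

Outflow Q = 0.0501 m³/s × 3.156e+07 s/yr = 1.581e+06 m³/yr.
Steady-state CSTR mass balance: W = Q·C + k·V·C, so C = W/(Q + kV).
Q + kV = 1.581e+06 + 0.30·4.69e+09 = 1.409e+09 m³/yr.
C = 200/1.409e+09 = 1.42e-07 kg/m³ = 0.000142 mg/L = 0.142 µg/L.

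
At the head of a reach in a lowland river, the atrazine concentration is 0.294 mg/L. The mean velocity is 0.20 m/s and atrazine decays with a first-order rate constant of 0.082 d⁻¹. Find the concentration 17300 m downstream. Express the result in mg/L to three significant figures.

0.271 mg/L

Travel time t = 17300 m / 0.20 m/s = 1.73e+04/0.20 = 8.65e+04 s = 1.001 d.
First-order decay: C = 0.294·exp(−0.082·1.001) = 0.294·0.9212 = 0.2708 mg/L.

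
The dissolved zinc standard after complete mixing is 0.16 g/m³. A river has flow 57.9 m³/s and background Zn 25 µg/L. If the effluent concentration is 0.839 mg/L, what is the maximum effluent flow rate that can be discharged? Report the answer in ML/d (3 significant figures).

995 ML/d

25 µg/L = 0.025 mg/L.
Mass balance at complete mixing: C_std·(Q_w + Q_r) = Q_w·C_e + Q_r·C_b.
Rearranging, Q_w = Q_r·(C_std − C_b)/(C_e − C_std) = 57.9·(0.16 − 0.025) / (0.839 − 0.16) = 11.51 m³/s.
= 994.6 ML/d.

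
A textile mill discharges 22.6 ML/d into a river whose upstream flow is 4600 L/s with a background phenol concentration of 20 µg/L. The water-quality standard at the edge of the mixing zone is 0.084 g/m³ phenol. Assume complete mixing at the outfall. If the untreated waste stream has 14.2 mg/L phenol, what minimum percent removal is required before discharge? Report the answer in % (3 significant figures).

22.6 ML/d = 0.2616 m³/s.
4600 L/s = 4.6 m³/s.
20 µg/L = 0.02 mg/L.
Mass balance: 0.084·4.862 = 0.2616·Cₑ + 4.6·0.02.
Cₑ = (0.4084 − 0.092) / 0.2616 = 1.209 mg/L.
Required removal = 1 − 1.209/14.2 = 91.48 %.

91.5 %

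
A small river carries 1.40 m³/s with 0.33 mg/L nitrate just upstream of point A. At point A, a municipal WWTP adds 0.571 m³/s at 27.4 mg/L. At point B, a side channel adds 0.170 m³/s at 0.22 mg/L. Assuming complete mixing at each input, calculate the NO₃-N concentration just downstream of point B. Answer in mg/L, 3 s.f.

After input A: C = (1.4·0.33 + 0.571·27.4) / 1.971 = 8.172 mg/L.
After input B: C = (1.971·8.172 + 0.17·0.22) / 2.141 = 7.541 mg/L.

7.54 mg/L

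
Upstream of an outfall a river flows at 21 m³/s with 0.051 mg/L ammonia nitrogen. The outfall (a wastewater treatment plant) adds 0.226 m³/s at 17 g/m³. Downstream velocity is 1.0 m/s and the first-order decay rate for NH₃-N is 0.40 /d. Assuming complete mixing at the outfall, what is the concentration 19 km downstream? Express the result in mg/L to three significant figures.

After complete mixing, C₀ = (0.226·17 + 21·0.051) / 21.23 = 0.2315 mg/L.
Travel time t = 1.9e+04 m / 1.0 m/s = 1.9e+04 s = 0.2199 d.
C = 0.2315·exp(−0.40·0.2199) = 0.2315·0.9158 = 0.212 mg/L.

0.212 mg/L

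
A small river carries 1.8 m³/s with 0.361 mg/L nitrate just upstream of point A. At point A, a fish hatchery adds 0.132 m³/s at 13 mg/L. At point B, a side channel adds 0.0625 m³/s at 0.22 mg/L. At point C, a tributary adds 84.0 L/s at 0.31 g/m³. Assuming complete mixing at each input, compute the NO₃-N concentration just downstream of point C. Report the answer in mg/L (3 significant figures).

1.16 mg/L

After input A: C = (1.8·0.361 + 0.132·13) / 1.932 = 1.225 mg/L.
After input B: C = (1.932·1.225 + 0.0625·0.22) / 1.994 = 1.193 mg/L.
84.0 L/s = 0.084 m³/s.
After input C: C = (1.994·1.193 + 0.084·0.31) / 2.079 = 1.157 mg/L.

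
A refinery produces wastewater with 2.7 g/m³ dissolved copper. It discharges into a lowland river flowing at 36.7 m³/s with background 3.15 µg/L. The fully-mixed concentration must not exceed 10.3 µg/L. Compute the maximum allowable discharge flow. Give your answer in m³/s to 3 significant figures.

3.15 µg/L = 0.00315 mg/L.
10.3 µg/L = 0.0103 mg/L.
Mass balance at complete mixing: C_std·(Q_w + Q_r) = Q_w·C_e + Q_r·C_b.
Rearranging, Q_w = Q_r·(C_std − C_b)/(C_e − C_std) = 36.7·(0.0103 − 0.00315) / (2.7 − 0.0103) = 0.09756 m³/s.

0.0976 m³/s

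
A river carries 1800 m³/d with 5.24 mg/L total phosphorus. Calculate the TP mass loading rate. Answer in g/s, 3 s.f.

0.109 g/s

1800 m³/d = 0.02083 m³/s.
Mass flux = Q·C = 0.02083 m³/s × 5.24 g/m³ = 0.1092 g/s.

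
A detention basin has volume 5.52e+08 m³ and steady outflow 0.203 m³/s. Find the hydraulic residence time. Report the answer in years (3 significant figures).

Q = 0.203 m³/s × 3.156e+07 s/yr = 6.406e+06 m³/yr.
Hydraulic residence time τ = V/Q = 5.52e+08/6.406e+06 = 86.17 yr.

86.2 yr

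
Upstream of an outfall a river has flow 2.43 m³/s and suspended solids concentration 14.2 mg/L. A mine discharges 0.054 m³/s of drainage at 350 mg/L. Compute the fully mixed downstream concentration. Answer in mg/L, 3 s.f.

21.5 mg/L

By mass balance at complete mixing, C = (0.054·350 + 2.43·14.2) / (0.054 + 2.43) = 53.41/2.484 = 21.5 mg/L.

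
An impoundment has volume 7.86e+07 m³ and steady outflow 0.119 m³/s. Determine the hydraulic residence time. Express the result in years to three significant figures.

20.9 yr

Q = 0.119 m³/s × 3.156e+07 s/yr = 3.755e+06 m³/yr.
Hydraulic residence time τ = V/Q = 7.86e+07/3.755e+06 = 20.93 yr.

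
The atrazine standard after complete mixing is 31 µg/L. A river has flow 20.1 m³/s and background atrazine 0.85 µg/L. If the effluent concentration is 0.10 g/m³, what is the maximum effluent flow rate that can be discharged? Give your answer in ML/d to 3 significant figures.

759 ML/d

0.85 µg/L = 0.00085 mg/L.
31 µg/L = 0.031 mg/L.
Mass balance at complete mixing: C_std·(Q_w + Q_r) = Q_w·C_e + Q_r·C_b.
Rearranging, Q_w = Q_r·(C_std − C_b)/(C_e − C_std) = 20.1·(0.031 − 0.00085) / (0.1 − 0.031) = 8.783 m³/s.
= 758.8 ML/d.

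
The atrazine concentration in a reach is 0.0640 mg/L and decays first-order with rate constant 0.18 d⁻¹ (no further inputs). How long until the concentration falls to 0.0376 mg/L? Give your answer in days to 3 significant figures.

2.95 d

t = ln(C₀/C)/k = ln(0.0640/0.0376)/0.18 = 0.5319/0.18 = 2.955 d.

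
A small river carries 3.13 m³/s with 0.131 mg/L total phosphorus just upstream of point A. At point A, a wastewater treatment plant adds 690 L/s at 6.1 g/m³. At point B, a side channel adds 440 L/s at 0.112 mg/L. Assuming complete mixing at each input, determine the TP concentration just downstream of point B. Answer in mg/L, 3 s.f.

1.10 mg/L

690 L/s = 0.69 m³/s.
After input A: C = (3.13·0.131 + 0.69·6.1) / 3.82 = 1.209 mg/L.
440 L/s = 0.44 m³/s.
After input B: C = (3.82·1.209 + 0.44·0.112) / 4.26 = 1.096 mg/L.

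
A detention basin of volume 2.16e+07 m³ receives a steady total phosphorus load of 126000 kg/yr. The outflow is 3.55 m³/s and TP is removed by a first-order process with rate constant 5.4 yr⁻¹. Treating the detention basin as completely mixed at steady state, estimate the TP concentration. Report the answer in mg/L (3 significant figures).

Outflow Q = 3.55 m³/s × 3.156e+07 s/yr = 1.12e+08 m³/yr.
Steady-state CSTR mass balance: W = Q·C + k·V·C, so C = W/(Q + kV).
Q + kV = 1.12e+08 + 5.4·2.16e+07 = 2.287e+08 m³/yr.
C = 126000/2.287e+08 = 0.000551 kg/m³ = 0.551 mg/L.

0.551 mg/L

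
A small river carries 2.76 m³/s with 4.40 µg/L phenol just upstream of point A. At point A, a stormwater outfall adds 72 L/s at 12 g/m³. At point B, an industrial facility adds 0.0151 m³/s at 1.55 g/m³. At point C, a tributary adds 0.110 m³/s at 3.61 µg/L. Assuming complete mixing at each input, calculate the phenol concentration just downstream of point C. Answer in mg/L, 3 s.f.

0.304 mg/L

4.40 µg/L = 0.0044 mg/L.
72 L/s = 0.072 m³/s.
After input A: C = (2.76·0.0044 + 0.072·12) / 2.832 = 0.3094 mg/L.
After input B: C = (2.832·0.3094 + 0.0151·1.55) / 2.847 = 0.316 mg/L.
3.61 µg/L = 0.00361 mg/L.
After input C: C = (2.847·0.316 + 0.11·0.00361) / 2.957 = 0.3043 mg/L.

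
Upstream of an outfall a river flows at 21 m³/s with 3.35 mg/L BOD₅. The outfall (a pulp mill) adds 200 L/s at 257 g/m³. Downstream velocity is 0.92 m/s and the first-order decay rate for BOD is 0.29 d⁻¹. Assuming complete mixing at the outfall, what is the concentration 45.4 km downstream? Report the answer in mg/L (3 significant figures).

4.87 mg/L

200 L/s = 0.2 m³/s.
After complete mixing, C₀ = (0.2·257 + 21·3.35) / 21.2 = 5.743 mg/L.
Travel time t = 4.54e+04 m / 0.92 m/s = 4.935e+04 s = 0.5712 d.
C = 5.743·exp(−0.29·0.5712) = 5.743·0.8474 = 4.866 mg/L.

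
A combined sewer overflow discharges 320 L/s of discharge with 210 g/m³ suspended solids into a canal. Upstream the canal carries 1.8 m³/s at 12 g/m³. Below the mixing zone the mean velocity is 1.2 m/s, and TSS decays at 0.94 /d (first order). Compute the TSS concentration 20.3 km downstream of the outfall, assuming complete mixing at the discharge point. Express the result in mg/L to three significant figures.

34.8 mg/L

320 L/s = 0.32 m³/s.
After complete mixing, C₀ = (0.32·210 + 1.8·12) / 2.12 = 41.89 mg/L.
Travel time t = 2.03e+04 m / 1.2 m/s = 1.692e+04 s = 0.1958 d.
C = 41.89·exp(−0.94·0.1958) = 41.89·0.8319 = 34.85 mg/L.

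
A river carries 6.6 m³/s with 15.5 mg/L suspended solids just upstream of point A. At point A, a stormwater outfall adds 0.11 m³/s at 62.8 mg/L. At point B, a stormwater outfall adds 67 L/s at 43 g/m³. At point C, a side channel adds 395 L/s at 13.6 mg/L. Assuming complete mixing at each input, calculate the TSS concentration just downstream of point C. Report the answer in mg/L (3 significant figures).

After input A: C = (6.6·15.5 + 0.11·62.8) / 6.71 = 16.28 mg/L.
67 L/s = 0.067 m³/s.
After input B: C = (6.71·16.28 + 0.067·43) / 6.777 = 16.54 mg/L.
395 L/s = 0.395 m³/s.
After input C: C = (6.777·16.54 + 0.395·13.6) / 7.172 = 16.38 mg/L.

16.4 mg/L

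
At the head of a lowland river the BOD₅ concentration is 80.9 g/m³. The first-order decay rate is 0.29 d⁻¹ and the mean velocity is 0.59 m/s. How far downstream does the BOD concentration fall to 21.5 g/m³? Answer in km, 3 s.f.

233 km

From C = C₀·e^(−kt), t = ln(C₀/C)/k = ln(80.9/21.5)/0.29 = 1.325/0.29 = 4.57 d.
Distance = v·t = 0.59 m/s × 3.948e+05 s = 2.329e+05 m = 232.9 km.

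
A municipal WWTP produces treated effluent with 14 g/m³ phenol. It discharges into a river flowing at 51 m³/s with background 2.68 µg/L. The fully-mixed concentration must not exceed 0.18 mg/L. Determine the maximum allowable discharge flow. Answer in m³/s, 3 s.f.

0.654 m³/s

2.68 µg/L = 0.00268 mg/L.
Mass balance at complete mixing: C_std·(Q_w + Q_r) = Q_w·C_e + Q_r·C_b.
Rearranging, Q_w = Q_r·(C_std − C_b)/(C_e − C_std) = 51·(0.18 − 0.00268) / (14 − 0.18) = 0.6544 m³/s.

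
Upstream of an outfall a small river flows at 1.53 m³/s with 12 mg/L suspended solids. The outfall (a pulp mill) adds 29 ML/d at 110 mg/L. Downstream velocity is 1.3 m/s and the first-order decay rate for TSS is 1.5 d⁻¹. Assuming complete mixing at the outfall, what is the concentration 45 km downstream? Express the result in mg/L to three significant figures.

16.2 mg/L

29 ML/d = 0.3356 m³/s.
After complete mixing, C₀ = (0.3356·110 + 1.53·12) / 1.866 = 29.63 mg/L.
Travel time t = 4.5e+04 m / 1.3 m/s = 3.462e+04 s = 0.4006 d.
C = 29.63·exp(−1.5·0.4006) = 29.63·0.5483 = 16.25 mg/L.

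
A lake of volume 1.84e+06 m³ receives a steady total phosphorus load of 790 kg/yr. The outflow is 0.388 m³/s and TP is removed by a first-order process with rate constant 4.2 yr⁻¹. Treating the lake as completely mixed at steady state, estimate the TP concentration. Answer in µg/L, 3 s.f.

Outflow Q = 0.388 m³/s × 3.156e+07 s/yr = 1.224e+07 m³/yr.
Steady-state CSTR mass balance: W = Q·C + k·V·C, so C = W/(Q + kV).
Q + kV = 1.224e+07 + 4.2·1.84e+06 = 1.997e+07 m³/yr.
C = 790/1.997e+07 = 3.955e-05 kg/m³ = 0.03955 mg/L = 39.55 µg/L.

39.6 µg/L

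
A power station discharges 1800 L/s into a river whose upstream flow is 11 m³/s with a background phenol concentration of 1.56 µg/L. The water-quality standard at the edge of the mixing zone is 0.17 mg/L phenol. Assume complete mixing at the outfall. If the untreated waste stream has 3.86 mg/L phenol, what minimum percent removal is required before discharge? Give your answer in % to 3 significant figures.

68.9 %

1800 L/s = 1.8 m³/s.
1.56 µg/L = 0.00156 mg/L.
Mass balance: 0.17·12.8 = 1.8·Cₑ + 11·0.00156.
Cₑ = (2.176 − 0.01716) / 1.8 = 1.199 mg/L.
Required removal = 1 − 1.199/3.86 = 68.93 %.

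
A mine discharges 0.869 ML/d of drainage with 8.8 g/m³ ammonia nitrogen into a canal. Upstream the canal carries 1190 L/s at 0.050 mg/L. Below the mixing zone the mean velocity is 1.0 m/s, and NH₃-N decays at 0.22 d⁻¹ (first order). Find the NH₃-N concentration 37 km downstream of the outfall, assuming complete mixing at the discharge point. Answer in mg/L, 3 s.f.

0.869 ML/d = 0.01006 m³/s.
1190 L/s = 1.19 m³/s.
After complete mixing, C₀ = (0.01006·8.8 + 1.19·0.05) / 1.2 = 0.1233 mg/L.
Travel time t = 3.7e+04 m / 1.0 m/s = 3.7e+04 s = 0.4282 d.
C = 0.1233·exp(−0.22·0.4282) = 0.1233·0.9101 = 0.1122 mg/L.

0.112 mg/L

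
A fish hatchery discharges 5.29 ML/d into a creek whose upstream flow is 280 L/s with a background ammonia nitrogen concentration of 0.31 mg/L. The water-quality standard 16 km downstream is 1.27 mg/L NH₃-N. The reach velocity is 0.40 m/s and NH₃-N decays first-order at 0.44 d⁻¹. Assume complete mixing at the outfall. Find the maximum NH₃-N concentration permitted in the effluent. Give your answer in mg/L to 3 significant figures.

5.29 ML/d = 0.06123 m³/s.
280 L/s = 0.28 m³/s.
Travel time to the compliance point: t = 1.6e+04/0.40 = 4e+04 s = 0.463 d; decay factor exp(−0.44·0.463) = 0.8157.
So the concentration just after mixing may be at most 1.27/0.8157 = 1.557 mg/L.
Mass balance: 1.557·0.3412 = 0.06123·Cₑ + 0.28·0.31.
Cₑ = (0.5313 − 0.0868) / 0.06123 = 7.259 mg/L.

7.26 mg/L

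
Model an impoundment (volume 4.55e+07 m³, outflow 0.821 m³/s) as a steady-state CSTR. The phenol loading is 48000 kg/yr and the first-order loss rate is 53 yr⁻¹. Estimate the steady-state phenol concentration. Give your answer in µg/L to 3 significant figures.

19.7 µg/L

Outflow Q = 0.821 m³/s × 3.156e+07 s/yr = 2.591e+07 m³/yr.
Steady-state CSTR mass balance: W = Q·C + k·V·C, so C = W/(Q + kV).
Q + kV = 2.591e+07 + 53·4.55e+07 = 2.437e+09 m³/yr.
C = 48000/2.437e+09 = 1.969e-05 kg/m³ = 0.01969 mg/L = 19.69 µg/L.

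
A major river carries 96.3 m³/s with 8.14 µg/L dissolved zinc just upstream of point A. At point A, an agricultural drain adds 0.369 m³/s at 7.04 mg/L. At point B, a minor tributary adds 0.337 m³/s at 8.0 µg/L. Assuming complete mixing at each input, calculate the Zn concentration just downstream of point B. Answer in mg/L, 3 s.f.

0.0349 mg/L

8.14 µg/L = 0.00814 mg/L.
After input A: C = (96.3·0.00814 + 0.369·7.04) / 96.67 = 0.03498 mg/L.
8.0 µg/L = 0.008 mg/L.
After input B: C = (96.67·0.03498 + 0.337·0.008) / 97.01 = 0.03489 mg/L.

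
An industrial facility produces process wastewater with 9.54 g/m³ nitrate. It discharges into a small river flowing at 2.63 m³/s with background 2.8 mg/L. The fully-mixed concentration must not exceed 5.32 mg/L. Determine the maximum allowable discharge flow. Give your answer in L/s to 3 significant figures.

1570 L/s

Mass balance at complete mixing: C_std·(Q_w + Q_r) = Q_w·C_e + Q_r·C_b.
Rearranging, Q_w = Q_r·(C_std − C_b)/(C_e − C_std) = 2.63·(5.32 − 2.8) / (9.54 − 5.32) = 1.571 m³/s.
= 1571 L/s.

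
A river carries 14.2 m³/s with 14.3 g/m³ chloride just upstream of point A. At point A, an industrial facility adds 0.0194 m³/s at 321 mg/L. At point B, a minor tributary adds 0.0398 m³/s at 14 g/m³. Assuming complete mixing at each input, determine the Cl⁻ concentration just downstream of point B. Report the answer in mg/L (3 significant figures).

14.7 mg/L

After input A: C = (14.2·14.3 + 0.0194·321) / 14.22 = 14.72 mg/L.
After input B: C = (14.22·14.72 + 0.0398·14) / 14.26 = 14.72 mg/L.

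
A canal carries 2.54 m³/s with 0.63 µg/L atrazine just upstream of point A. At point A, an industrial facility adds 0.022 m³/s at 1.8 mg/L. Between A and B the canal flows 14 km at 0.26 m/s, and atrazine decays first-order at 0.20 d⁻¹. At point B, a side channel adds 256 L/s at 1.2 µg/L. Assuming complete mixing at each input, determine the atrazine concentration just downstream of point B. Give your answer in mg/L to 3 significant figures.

0.63 µg/L = 0.00063 mg/L.
After input A: C = (2.54·0.00063 + 0.022·1.8) / 2.562 = 0.01608 mg/L.
Over the 14 km reach to input B (t = 5.385e+04 s = 0.6232 d), decay gives C = 0.01608·exp(−0.20·0.6232) = 0.0142 mg/L.
256 L/s = 0.256 m³/s.
1.2 µg/L = 0.0012 mg/L.
After input B: C = (2.562·0.0142 + 0.256·0.0012) / 2.818 = 0.01302 mg/L.

0.0130 mg/L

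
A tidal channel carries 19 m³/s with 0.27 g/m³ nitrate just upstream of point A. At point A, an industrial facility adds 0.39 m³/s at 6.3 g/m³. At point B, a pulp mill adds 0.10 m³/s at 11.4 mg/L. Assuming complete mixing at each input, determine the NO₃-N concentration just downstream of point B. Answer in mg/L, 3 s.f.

After input A: C = (19·0.27 + 0.39·6.3) / 19.39 = 0.3913 mg/L.
After input B: C = (19.39·0.3913 + 0.1·11.4) / 19.49 = 0.4478 mg/L.

0.448 mg/L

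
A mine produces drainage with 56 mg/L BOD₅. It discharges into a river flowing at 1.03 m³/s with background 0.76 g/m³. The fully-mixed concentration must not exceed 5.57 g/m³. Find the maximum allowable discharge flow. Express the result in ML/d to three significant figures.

Mass balance at complete mixing: C_std·(Q_w + Q_r) = Q_w·C_e + Q_r·C_b.
Rearranging, Q_w = Q_r·(C_std − C_b)/(C_e − C_std) = 1.03·(5.57 − 0.76) / (56 − 5.57) = 0.09824 m³/s.
= 8.488 ML/d.

8.49 ML/d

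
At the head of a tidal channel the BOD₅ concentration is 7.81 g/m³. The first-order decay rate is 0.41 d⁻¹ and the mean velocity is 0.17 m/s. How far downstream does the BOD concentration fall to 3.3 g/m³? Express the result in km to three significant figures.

From C = C₀·e^(−kt), t = ln(C₀/C)/k = ln(7.81/3.3)/0.41 = 0.8615/0.41 = 2.101 d.
Distance = v·t = 0.17 m/s × 1.815e+05 s = 3.086e+04 m = 30.86 km.

30.9 km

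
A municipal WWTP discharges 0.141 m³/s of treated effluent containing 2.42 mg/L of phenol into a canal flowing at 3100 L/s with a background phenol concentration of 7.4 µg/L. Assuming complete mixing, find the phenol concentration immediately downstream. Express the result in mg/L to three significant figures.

0.112 mg/L

3100 L/s = 3.1 m³/s.
7.4 µg/L = 0.0074 mg/L.
Flow-weighted mixing gives C = (0.141·2.42 + 3.1·0.0074) / (0.141 + 3.1) = 0.3642/3.241 = 0.1124 mg/L.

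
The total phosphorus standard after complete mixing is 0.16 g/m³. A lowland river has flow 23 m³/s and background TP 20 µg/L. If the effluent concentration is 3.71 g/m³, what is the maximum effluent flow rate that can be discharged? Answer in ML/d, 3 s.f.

20 µg/L = 0.02 mg/L.
Mass balance at complete mixing: C_std·(Q_w + Q_r) = Q_w·C_e + Q_r·C_b.
Rearranging, Q_w = Q_r·(C_std − C_b)/(C_e − C_std) = 23·(0.16 − 0.02) / (3.71 − 0.16) = 0.907 m³/s.
= 78.37 ML/d.

78.4 ML/d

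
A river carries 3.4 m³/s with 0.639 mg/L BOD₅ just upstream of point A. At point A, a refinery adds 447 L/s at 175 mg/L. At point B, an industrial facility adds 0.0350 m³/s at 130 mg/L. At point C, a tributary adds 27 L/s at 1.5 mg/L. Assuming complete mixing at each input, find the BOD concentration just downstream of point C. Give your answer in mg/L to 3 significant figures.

447 L/s = 0.447 m³/s.
After input A: C = (3.4·0.639 + 0.447·175) / 3.847 = 20.9 mg/L.
After input B: C = (3.847·20.9 + 0.035·130) / 3.882 = 21.88 mg/L.
27 L/s = 0.027 m³/s.
After input C: C = (3.882·21.88 + 0.027·1.5) / 3.909 = 21.74 mg/L.

21.7 mg/L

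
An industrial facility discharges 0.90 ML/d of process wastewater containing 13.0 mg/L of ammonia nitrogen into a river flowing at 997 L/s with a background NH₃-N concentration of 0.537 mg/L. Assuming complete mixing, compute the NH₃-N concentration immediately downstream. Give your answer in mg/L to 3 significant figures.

0.90 ML/d = 0.01042 m³/s.
997 L/s = 0.997 m³/s.
By mass balance at complete mixing, C = (0.01042·13 + 0.997·0.537) / (0.01042 + 0.997) = 0.6708/1.007 = 0.6659 mg/L.

0.666 mg/L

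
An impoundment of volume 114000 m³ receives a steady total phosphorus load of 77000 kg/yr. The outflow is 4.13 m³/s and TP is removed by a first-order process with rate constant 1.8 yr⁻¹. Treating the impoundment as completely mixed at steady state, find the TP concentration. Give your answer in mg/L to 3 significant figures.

0.590 mg/L

Outflow Q = 4.13 m³/s × 3.156e+07 s/yr = 1.303e+08 m³/yr.
Steady-state CSTR mass balance: W = Q·C + k·V·C, so C = W/(Q + kV).
Q + kV = 1.303e+08 + 1.8·114000 = 1.305e+08 m³/yr.
C = 77000/1.305e+08 = 0.0005899 kg/m³ = 0.5899 mg/L.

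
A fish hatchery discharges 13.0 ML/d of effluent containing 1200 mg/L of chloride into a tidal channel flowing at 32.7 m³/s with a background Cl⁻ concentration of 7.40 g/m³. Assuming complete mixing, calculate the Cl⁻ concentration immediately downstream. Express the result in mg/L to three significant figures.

12.9 mg/L

13.0 ML/d = 0.1505 m³/s.
By mass balance at complete mixing, C = (0.1505·1200 + 32.7·7.4) / (0.1505 + 32.7) = 422.5/32.85 = 12.86 mg/L.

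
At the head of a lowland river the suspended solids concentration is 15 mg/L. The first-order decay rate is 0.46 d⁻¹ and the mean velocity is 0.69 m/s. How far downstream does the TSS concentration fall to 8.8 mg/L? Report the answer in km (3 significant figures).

From C = C₀·e^(−kt), t = ln(C₀/C)/k = ln(15/8.8)/0.46 = 0.5333/0.46 = 1.159 d.
Distance = v·t = 0.69 m/s × 1.002e+05 s = 6.912e+04 m = 69.12 km.

69.1 km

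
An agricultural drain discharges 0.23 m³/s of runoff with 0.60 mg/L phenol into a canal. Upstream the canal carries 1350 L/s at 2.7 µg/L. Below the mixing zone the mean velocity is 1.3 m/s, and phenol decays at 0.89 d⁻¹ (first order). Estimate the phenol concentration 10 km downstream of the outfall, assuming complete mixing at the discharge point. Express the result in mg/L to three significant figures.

1350 L/s = 1.35 m³/s.
2.7 µg/L = 0.0027 mg/L.
After complete mixing, C₀ = (0.23·0.6 + 1.35·0.0027) / 1.58 = 0.08965 mg/L.
Travel time t = 1e+04 m / 1.3 m/s = 7692 s = 0.08903 d.
C = 0.08965·exp(−0.89·0.08903) = 0.08965·0.9238 = 0.08282 mg/L.

0.0828 mg/L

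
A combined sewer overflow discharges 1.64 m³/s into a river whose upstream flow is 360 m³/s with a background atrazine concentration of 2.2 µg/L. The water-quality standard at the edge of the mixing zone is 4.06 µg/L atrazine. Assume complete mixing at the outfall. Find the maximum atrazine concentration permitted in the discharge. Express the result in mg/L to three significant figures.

0.412 mg/L

2.2 µg/L = 0.0022 mg/L.
4.06 µg/L = 0.00406 mg/L.
Mass balance: 0.00406·361.6 = 1.64·Cₑ + 360·0.0022.
Cₑ = (1.468 − 0.792) / 1.64 = 0.4124 mg/L.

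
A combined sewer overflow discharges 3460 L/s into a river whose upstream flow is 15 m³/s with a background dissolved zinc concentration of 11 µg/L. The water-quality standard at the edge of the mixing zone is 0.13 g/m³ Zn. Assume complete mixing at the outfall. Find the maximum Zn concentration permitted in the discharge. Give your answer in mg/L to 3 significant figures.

0.646 mg/L

3460 L/s = 3.46 m³/s.
11 µg/L = 0.011 mg/L.
Mass balance: 0.13·18.46 = 3.46·Cₑ + 15·0.011.
Cₑ = (2.4 − 0.165) / 3.46 = 0.6459 mg/L.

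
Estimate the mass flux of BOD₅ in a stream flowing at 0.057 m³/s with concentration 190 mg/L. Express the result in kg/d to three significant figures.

936 kg/d

Mass flux = Q·C = 0.057 m³/s × 190 g/m³ = 10.83 g/s.
= 10.83 g/s × 86.4 = 935.7 kg/d.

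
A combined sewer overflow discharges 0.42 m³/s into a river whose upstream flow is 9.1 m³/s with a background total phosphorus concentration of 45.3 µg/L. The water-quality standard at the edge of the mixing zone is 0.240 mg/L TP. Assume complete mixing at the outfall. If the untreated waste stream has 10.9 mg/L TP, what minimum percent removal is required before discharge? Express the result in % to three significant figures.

45.3 µg/L = 0.0453 mg/L.
Mass balance: 0.24·9.52 = 0.42·Cₑ + 9.1·0.0453.
Cₑ = (2.285 − 0.4122) / 0.42 = 4.458 mg/L.
Required removal = 1 − 4.458/10.9 = 59.1 %.

59.1 %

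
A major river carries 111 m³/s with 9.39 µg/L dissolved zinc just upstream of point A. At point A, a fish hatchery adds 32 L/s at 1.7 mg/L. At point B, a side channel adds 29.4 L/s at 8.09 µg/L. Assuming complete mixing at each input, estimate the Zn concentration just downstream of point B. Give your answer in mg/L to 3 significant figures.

9.39 µg/L = 0.00939 mg/L.
32 L/s = 0.032 m³/s.
After input A: C = (111·0.00939 + 0.032·1.7) / 111 = 0.009877 mg/L.
29.4 L/s = 0.0294 m³/s.
8.09 µg/L = 0.00809 mg/L.
After input B: C = (111·0.009877 + 0.0294·0.00809) / 111.1 = 0.009877 mg/L.

0.00988 mg/L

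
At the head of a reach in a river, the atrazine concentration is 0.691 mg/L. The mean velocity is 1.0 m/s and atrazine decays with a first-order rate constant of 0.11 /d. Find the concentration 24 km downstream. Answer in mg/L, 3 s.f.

Travel time t = 24 km / 1.0 m/s = 2.4e+04/1.0 = 2.4e+04 s = 0.2778 d.
First-order decay: C = 0.691·exp(−0.11·0.2778) = 0.691·0.9699 = 0.6702 mg/L.

0.670 mg/L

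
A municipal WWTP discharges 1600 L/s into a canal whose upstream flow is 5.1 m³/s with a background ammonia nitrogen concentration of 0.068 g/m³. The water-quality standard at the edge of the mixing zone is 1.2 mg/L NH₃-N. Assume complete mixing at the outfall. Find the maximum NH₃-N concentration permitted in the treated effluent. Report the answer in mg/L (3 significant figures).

4.81 mg/L

1600 L/s = 1.6 m³/s.
Mass balance: 1.2·6.7 = 1.6·Cₑ + 5.1·0.068.
Cₑ = (8.04 − 0.3468) / 1.6 = 4.808 mg/L.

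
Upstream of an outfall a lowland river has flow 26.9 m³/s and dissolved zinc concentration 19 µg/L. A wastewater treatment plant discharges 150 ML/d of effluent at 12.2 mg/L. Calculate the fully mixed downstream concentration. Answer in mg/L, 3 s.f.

150 ML/d = 1.736 m³/s.
19 µg/L = 0.019 mg/L.
By mass balance at complete mixing, C = (1.736·12.2 + 26.9·0.019) / (1.736 + 26.9) = 21.69/28.64 = 0.7575 mg/L.

0.757 mg/L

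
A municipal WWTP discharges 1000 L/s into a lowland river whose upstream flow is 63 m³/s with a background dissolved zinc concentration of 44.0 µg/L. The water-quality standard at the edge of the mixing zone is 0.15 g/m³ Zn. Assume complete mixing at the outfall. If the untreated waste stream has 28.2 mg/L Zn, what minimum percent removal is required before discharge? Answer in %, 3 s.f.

1000 L/s = 1 m³/s.
44.0 µg/L = 0.044 mg/L.
Mass balance: 0.15·64 = 1·Cₑ + 63·0.044.
Cₑ = (9.6 − 2.772) / 1 = 6.828 mg/L.
Required removal = 1 − 6.828/28.2 = 75.79 %.

75.8 %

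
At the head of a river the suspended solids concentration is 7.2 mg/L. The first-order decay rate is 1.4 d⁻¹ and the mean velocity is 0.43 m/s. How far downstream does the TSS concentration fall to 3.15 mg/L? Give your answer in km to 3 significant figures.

From C = C₀·e^(−kt), t = ln(C₀/C)/k = ln(7.2/3.15)/1.4 = 0.8267/1.4 = 0.5905 d.
Distance = v·t = 0.43 m/s × 5.102e+04 s = 2.194e+04 m = 21.94 km.

21.9 km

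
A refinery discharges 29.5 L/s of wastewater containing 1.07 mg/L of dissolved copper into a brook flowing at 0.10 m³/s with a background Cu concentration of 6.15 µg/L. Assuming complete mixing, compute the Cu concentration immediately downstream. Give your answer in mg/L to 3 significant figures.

29.5 L/s = 0.0295 m³/s.
6.15 µg/L = 0.00615 mg/L.
Conservation of mass across the mixing zone: C = (0.0295·1.07 + 0.1·0.00615) / (0.0295 + 0.1) = 0.03218/0.1295 = 0.2485 mg/L.

0.248 mg/L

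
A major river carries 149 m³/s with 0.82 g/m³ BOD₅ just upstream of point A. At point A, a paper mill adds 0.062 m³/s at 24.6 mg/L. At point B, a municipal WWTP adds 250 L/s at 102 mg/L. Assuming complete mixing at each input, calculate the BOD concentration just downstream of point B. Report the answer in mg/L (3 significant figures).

0.999 mg/L

After input A: C = (149·0.82 + 0.062·24.6) / 149.1 = 0.8299 mg/L.
250 L/s = 0.25 m³/s.
After input B: C = (149.1·0.8299 + 0.25·102) / 149.3 = 0.9993 mg/L.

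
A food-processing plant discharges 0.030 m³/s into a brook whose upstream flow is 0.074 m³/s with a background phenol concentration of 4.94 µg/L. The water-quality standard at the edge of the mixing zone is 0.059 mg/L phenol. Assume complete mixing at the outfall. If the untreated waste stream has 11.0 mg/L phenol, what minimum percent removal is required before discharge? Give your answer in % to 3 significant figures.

4.94 µg/L = 0.00494 mg/L.
Mass balance: 0.059·0.104 = 0.03·Cₑ + 0.074·0.00494.
Cₑ = (0.006136 − 0.0003656) / 0.03 = 0.1923 mg/L.
Required removal = 1 − 0.1923/11.0 = 98.25 %.

98.3 %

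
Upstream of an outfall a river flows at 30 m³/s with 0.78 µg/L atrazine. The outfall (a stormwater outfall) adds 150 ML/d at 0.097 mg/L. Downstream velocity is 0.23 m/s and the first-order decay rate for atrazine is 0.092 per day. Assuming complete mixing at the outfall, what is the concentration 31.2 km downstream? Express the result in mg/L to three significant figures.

0.00523 mg/L

150 ML/d = 1.736 m³/s.
0.78 µg/L = 0.00078 mg/L.
After complete mixing, C₀ = (1.736·0.097 + 30·0.00078) / 31.74 = 0.006044 mg/L.
Travel time t = 3.12e+04 m / 0.23 m/s = 1.357e+05 s = 1.57 d.
C = 0.006044·exp(−0.092·1.57) = 0.006044·0.8655 = 0.005231 mg/L.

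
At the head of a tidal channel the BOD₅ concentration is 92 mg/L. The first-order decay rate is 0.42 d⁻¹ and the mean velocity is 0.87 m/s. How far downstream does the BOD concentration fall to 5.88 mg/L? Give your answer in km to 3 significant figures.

From C = C₀·e^(−kt), t = ln(C₀/C)/k = ln(92/5.88)/0.42 = 2.75/0.42 = 6.548 d.
Distance = v·t = 0.87 m/s × 5.658e+05 s = 4.922e+05 m = 492.2 km.

492 km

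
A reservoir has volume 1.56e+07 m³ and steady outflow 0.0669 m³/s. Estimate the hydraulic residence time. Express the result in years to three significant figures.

7.39 yr

Q = 0.0669 m³/s × 3.156e+07 s/yr = 2.111e+06 m³/yr.
Hydraulic residence time τ = V/Q = 1.56e+07/2.111e+06 = 7.389 yr.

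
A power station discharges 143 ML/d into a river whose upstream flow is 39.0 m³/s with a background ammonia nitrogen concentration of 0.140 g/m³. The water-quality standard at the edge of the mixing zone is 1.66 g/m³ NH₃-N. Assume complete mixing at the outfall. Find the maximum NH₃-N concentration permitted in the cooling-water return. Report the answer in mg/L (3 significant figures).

37.5 mg/L

143 ML/d = 1.655 m³/s.
Mass balance: 1.66·40.66 = 1.655·Cₑ + 39·0.14.
Cₑ = (67.49 − 5.46) / 1.655 = 37.48 mg/L.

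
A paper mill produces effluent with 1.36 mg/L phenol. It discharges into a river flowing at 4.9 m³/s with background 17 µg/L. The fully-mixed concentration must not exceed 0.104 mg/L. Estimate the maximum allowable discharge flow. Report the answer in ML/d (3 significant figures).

29.3 ML/d

17 µg/L = 0.017 mg/L.
Mass balance at complete mixing: C_std·(Q_w + Q_r) = Q_w·C_e + Q_r·C_b.
Rearranging, Q_w = Q_r·(C_std − C_b)/(C_e − C_std) = 4.9·(0.104 − 0.017) / (1.36 − 0.104) = 0.3394 m³/s.
= 29.33 ML/d.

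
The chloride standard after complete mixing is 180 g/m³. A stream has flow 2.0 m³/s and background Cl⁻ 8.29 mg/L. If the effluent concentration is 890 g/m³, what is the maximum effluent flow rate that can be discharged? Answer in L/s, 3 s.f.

484 L/s

Mass balance at complete mixing: C_std·(Q_w + Q_r) = Q_w·C_e + Q_r·C_b.
Rearranging, Q_w = Q_r·(C_std − C_b)/(C_e − C_std) = 2.0·(180 − 8.29) / (890 − 180) = 0.4837 m³/s.
= 483.7 L/s.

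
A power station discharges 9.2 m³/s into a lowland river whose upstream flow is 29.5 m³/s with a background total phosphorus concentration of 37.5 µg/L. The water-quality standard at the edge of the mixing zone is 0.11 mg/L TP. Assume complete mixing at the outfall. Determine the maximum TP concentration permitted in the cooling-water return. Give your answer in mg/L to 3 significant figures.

0.342 mg/L

37.5 µg/L = 0.0375 mg/L.
Mass balance: 0.11·38.7 = 9.2·Cₑ + 29.5·0.0375.
Cₑ = (4.257 − 1.106) / 9.2 = 0.3425 mg/L.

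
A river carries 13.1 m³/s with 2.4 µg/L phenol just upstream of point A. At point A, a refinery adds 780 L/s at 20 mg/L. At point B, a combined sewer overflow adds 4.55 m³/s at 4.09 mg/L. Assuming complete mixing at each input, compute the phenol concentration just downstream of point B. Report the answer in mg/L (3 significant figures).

2.4 µg/L = 0.0024 mg/L.
780 L/s = 0.78 m³/s.
After input A: C = (13.1·0.0024 + 0.78·20) / 13.88 = 1.126 mg/L.
After input B: C = (13.88·1.126 + 4.55·4.09) / 18.43 = 1.858 mg/L.

1.86 mg/L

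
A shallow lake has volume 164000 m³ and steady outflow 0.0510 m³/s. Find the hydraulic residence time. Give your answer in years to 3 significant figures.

0.102 yr

Q = 0.0510 m³/s × 3.156e+07 s/yr = 1.609e+06 m³/yr.
Hydraulic residence time τ = V/Q = 164000/1.609e+06 = 0.1019 yr.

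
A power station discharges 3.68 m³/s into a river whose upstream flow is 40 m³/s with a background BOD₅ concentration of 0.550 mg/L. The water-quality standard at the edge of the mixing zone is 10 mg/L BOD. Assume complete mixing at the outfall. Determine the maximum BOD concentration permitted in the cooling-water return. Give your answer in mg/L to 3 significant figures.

Mass balance: 10·43.68 = 3.68·Cₑ + 40·0.55.
Cₑ = (436.8 − 22) / 3.68 = 112.7 mg/L.

113 mg/L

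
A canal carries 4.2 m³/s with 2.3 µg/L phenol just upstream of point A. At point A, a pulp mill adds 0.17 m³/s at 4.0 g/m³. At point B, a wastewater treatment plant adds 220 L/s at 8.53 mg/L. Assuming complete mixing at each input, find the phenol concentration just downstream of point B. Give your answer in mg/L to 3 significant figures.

0.559 mg/L

2.3 µg/L = 0.0023 mg/L.
After input A: C = (4.2·0.0023 + 0.17·4) / 4.37 = 0.1578 mg/L.
220 L/s = 0.22 m³/s.
After input B: C = (4.37·0.1578 + 0.22·8.53) / 4.59 = 0.5591 mg/L.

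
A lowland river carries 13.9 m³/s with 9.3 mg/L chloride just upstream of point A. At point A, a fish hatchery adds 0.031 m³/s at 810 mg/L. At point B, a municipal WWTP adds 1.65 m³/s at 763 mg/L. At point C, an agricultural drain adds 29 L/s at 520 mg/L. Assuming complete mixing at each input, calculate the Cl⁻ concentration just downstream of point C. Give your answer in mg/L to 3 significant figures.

91.5 mg/L

After input A: C = (13.9·9.3 + 0.031·810) / 13.93 = 11.08 mg/L.
After input B: C = (13.93·11.08 + 1.65·763) / 15.58 = 90.71 mg/L.
29 L/s = 0.029 m³/s.
After input C: C = (15.58·90.71 + 0.029·520) / 15.61 = 91.51 mg/L.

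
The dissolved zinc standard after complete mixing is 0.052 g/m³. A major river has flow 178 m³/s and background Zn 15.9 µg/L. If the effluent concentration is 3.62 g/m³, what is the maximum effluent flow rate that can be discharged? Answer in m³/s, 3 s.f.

1.80 m³/s

15.9 µg/L = 0.0159 mg/L.
Mass balance at complete mixing: C_std·(Q_w + Q_r) = Q_w·C_e + Q_r·C_b.
Rearranging, Q_w = Q_r·(C_std − C_b)/(C_e − C_std) = 178·(0.052 − 0.0159) / (3.62 − 0.052) = 1.801 m³/s.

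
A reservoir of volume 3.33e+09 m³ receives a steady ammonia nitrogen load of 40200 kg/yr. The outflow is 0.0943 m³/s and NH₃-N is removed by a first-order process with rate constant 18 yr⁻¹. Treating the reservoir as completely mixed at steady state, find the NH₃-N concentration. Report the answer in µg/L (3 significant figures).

0.671 µg/L

Outflow Q = 0.0943 m³/s × 3.156e+07 s/yr = 2.976e+06 m³/yr.
Steady-state CSTR mass balance: W = Q·C + k·V·C, so C = W/(Q + kV).
Q + kV = 2.976e+06 + 18·3.33e+09 = 5.994e+10 m³/yr.
C = 40200/5.994e+10 = 6.706e-07 kg/m³ = 0.0006706 mg/L = 0.6706 µg/L.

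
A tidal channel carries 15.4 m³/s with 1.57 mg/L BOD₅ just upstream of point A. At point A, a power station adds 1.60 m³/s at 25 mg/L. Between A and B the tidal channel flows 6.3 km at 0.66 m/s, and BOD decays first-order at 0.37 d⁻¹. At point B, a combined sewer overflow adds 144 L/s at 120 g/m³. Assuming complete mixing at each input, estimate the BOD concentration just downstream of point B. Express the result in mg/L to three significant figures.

After input A: C = (15.4·1.57 + 1.6·25) / 17 = 3.775 mg/L.
Over the 6.3 km reach to input B (t = 9545 s = 0.1105 d), decay gives C = 3.775·exp(−0.37·0.1105) = 3.624 mg/L.
144 L/s = 0.144 m³/s.
After input B: C = (17·3.624 + 0.144·120) / 17.14 = 4.601 mg/L.

4.60 mg/L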